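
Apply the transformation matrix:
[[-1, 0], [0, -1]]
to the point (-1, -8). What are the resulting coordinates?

Matrix multiplication:
[[-1, 0], [0, -1]] × [-1, -8]ᵀ
= [(-1)(-1) + (0)(-8), (0)(-1) + (-1)(-8)]ᵀ
= [1, 8]ᵀ
Result: (1, 8)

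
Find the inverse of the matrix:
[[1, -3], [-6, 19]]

For [[a,b],[c,d]], inverse = (1/det)·[[d,-b],[-c,a]]
det = (1)(19) - (-3)(-6) = 19 - 18 = 1
Inverse = [[19, 3], [6, 1]]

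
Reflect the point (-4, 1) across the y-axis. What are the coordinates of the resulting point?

Reflection across y-axis: (-4, 1) → (4, 1)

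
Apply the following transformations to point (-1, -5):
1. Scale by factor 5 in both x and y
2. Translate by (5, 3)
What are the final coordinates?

Step 1: Scale (-1, -5) by 5 → (-5, -25)
Step 2: Translate by (5, 3) → (0, -22)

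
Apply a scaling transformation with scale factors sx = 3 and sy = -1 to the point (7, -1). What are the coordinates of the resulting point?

Scaling matrix:
[[3, 0], [0, -1]]
Result: (7 × 3, -1 × -1) = (21, 1)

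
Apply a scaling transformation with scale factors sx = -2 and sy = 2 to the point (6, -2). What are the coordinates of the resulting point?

Scaling matrix:
[[-2, 0], [0, 2]]
Result: (6 × -2, -2 × 2) = (-12, -4)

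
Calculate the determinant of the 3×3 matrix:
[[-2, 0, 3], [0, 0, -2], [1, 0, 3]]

Expansion along first row:
det = -2·det([[0,-2],[0,3]]) - 0·det([[0,-2],[1,3]]) + 3·det([[0,0],[1,0]])
    = -2·(0·3 - -2·0) - 0·(0·3 - -2·1) + 3·(0·0 - 0·1)
    = -2·0 - 0·2 + 3·0
    = 0 + 0 + 0 = 0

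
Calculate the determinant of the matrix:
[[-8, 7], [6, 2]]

For a 2×2 matrix [[a, b], [c, d]], det = ad - bc
det = (-8)(2) - (7)(6) = -16 - 42 = -58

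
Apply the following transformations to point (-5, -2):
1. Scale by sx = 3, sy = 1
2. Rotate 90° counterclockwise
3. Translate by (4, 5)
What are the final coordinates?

Step 1: Scale → (-15, -2)
Step 2: Rotate 90° → (2, -15)
Step 3: Translate → (6, -10)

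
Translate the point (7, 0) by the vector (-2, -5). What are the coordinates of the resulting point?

Translation by (-2, -5) (homogeneous matrix [[1, 0, -2], [0, 1, -5], [0, 0, 1]]):
x' = 7 + -2 = 5
y' = 0 + -5 = -5
Result: (5, -5)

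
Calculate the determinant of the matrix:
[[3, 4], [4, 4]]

For a 2×2 matrix [[a, b], [c, d]], det = ad - bc
det = (3)(4) - (4)(4) = 12 - 16 = -4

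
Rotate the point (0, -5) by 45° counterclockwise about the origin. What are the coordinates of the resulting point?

Rotation matrix for 45°: [[cos 45°, -sin 45°], [sin 45°, cos 45°]] ≈ [[0.707107, -0.707107], [0.707107, 0.707107]]
[[0.707107, -0.707107], [0.707107, 0.707107]] × [0, -5]ᵀ ≈ [3.5355, -3.5355]ᵀ
Result: (3.5355, -3.5355)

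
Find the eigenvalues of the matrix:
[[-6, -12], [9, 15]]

Characteristic equation: det(A - λI) = 0
λ² - (trace)λ + (det) = 0
trace = -6 + 15 = 9, det = (-6)(15) - (-12)(9) = 18
λ² - (9)λ + (18) = 0
λ = (9 ± √((9)² - 4·(18))) / 2 = (9 ± √9) / 2
Solving: λ = 3, 6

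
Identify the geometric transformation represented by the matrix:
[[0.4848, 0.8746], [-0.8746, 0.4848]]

This matrix represents: rotation by 299° counterclockwise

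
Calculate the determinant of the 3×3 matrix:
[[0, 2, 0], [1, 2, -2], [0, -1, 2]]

Expansion along first row:
det = 0·det([[2,-2],[-1,2]]) - 2·det([[1,-2],[0,2]]) + 0·det([[1,2],[0,-1]])
    = 0·(2·2 - -2·-1) - 2·(1·2 - -2·0) + 0·(1·-1 - 2·0)
    = 0·2 - 2·2 + 0·-1
    = 0 + -4 + 0 = -4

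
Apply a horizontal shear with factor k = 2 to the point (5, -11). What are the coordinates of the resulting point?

Shear matrix for horizontal shear with factor k = 2:
[[1, 2], [0, 1]]
Result: (5, -11) → (-17, -11)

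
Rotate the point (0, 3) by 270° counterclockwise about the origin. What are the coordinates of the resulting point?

Rotation matrix for 270°: [[cos 270°, -sin 270°], [sin 270°, cos 270°]] = [[0, 1], [-1, 0]]
[[0, 1], [-1, 0]] × [0, 3]ᵀ = [3, 0]ᵀ
Result: (3, 0)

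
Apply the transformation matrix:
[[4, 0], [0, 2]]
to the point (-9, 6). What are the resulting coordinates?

Matrix multiplication:
[[4, 0], [0, 2]] × [-9, 6]ᵀ
= [(4)(-9) + (0)(6), (0)(-9) + (2)(6)]ᵀ
= [-36, 12]ᵀ
Result: (-36, 12)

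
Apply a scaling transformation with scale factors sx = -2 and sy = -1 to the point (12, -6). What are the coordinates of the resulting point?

Scaling matrix:
[[-2, 0], [0, -1]]
Result: (12 × -2, -6 × -1) = (-24, 6)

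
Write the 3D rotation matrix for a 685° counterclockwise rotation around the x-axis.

Rotation matrix for counterclockwise 685° around x-axis:
cos(685°) = 0.8192, sin(685°) = -0.5736
Result: [[1, 0, 0], [0, 0.8192, 0.5736], [0, -0.5736, 0.8192]]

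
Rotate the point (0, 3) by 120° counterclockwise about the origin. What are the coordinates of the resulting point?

Rotation matrix for 120°: [[cos 120°, -sin 120°], [sin 120°, cos 120°]] ≈ [[-0.500000, -0.866025], [0.866025, -0.500000]]
[[-0.500000, -0.866025], [0.866025, -0.500000]] × [0, 3]ᵀ ≈ [-2.5981, -1.5000]ᵀ
Result: (-2.5981, -1.5000)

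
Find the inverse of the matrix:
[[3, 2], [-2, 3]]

For [[a,b],[c,d]], inverse = (1/det)·[[d,-b],[-c,a]]
det = (3)(3) - (2)(-2) = 9 - -4 = 13
Inverse = (1/13)·[[3, -2], [2, 3]]
= [[3/13, -2/13], [2/13, 3/13]]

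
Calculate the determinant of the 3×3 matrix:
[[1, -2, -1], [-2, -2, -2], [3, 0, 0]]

Expansion along first row:
det = 1·det([[-2,-2],[0,0]]) - -2·det([[-2,-2],[3,0]]) + -1·det([[-2,-2],[3,0]])
    = 1·(-2·0 - -2·0) - -2·(-2·0 - -2·3) + -1·(-2·0 - -2·3)
    = 1·0 - -2·6 + -1·6
    = 0 + 12 + -6 = 6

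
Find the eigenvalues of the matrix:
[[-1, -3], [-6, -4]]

Characteristic equation: det(A - λI) = 0
λ² - (trace)λ + (det) = 0
trace = -1 + -4 = -5, det = (-1)(-4) - (-3)(-6) = -14
λ² - (-5)λ + (-14) = 0
λ = (-5 ± √((-5)² - 4·(-14))) / 2 = (-5 ± √81) / 2
Solving: λ = -7, 2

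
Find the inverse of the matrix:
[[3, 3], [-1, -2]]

For [[a,b],[c,d]], inverse = (1/det)·[[d,-b],[-c,a]]
det = (3)(-2) - (3)(-1) = -6 - -3 = -3
Inverse = (1/-3)·[[-2, -3], [1, 3]]
= [[2/3, 1], [-1/3, -1]]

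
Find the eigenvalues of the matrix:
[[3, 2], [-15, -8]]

Characteristic equation: det(A - λI) = 0
λ² - (trace)λ + (det) = 0
trace = 3 + -8 = -5, det = (3)(-8) - (2)(-15) = 6
λ² - (-5)λ + (6) = 0
λ = (-5 ± √((-5)² - 4·(6))) / 2 = (-5 ± √1) / 2
Solving: λ = -3, -2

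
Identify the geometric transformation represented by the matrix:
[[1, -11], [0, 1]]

This matrix represents: horizontal shear with factor -11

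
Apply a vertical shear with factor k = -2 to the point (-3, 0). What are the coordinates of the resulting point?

Shear matrix for vertical shear with factor k = -2:
[[1, 0], [-2, 1]]
Result: (-3, 0) → (-3, 6)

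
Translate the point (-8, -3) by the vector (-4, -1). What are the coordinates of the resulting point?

Translation by (-4, -1) (homogeneous matrix [[1, 0, -4], [0, 1, -1], [0, 0, 1]]):
x' = -8 + -4 = -12
y' = -3 + -1 = -4
Result: (-12, -4)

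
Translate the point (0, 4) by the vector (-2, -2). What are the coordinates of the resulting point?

Translation by (-2, -2) (homogeneous matrix [[1, 0, -2], [0, 1, -2], [0, 0, 1]]):
x' = 0 + -2 = -2
y' = 4 + -2 = 2
Result: (-2, 2)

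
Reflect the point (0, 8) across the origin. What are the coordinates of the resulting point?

Reflection across origin: (0, 8) → (0, -8)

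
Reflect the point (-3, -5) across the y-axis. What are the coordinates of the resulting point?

Reflection across y-axis: (-3, -5) → (3, -5)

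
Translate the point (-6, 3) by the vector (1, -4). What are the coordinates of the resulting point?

Translation by (1, -4) (homogeneous matrix [[1, 0, 1], [0, 1, -4], [0, 0, 1]]):
x' = -6 + 1 = -5
y' = 3 + -4 = -1
Result: (-5, -1)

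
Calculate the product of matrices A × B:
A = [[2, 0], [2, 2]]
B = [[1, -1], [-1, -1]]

Matrix multiplication:
C[0][0] = 2×1 + 0×-1 = 2
C[0][1] = 2×-1 + 0×-1 = -2
C[1][0] = 2×1 + 2×-1 = 0
C[1][1] = 2×-1 + 2×-1 = -4
Result: [[2, -2], [0, -4]]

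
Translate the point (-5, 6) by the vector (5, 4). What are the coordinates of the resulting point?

Translation by (5, 4) (homogeneous matrix [[1, 0, 5], [0, 1, 4], [0, 0, 1]]):
x' = -5 + 5 = 0
y' = 6 + 4 = 10
Result: (0, 10)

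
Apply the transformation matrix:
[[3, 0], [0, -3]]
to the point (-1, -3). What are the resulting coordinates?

Matrix multiplication:
[[3, 0], [0, -3]] × [-1, -3]ᵀ
= [(3)(-1) + (0)(-3), (0)(-1) + (-3)(-3)]ᵀ
= [-3, 9]ᵀ
Result: (-3, 9)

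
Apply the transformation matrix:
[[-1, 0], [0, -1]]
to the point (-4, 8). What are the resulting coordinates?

Matrix multiplication:
[[-1, 0], [0, -1]] × [-4, 8]ᵀ
= [(-1)(-4) + (0)(8), (0)(-4) + (-1)(8)]ᵀ
= [4, -8]ᵀ
Result: (4, -8)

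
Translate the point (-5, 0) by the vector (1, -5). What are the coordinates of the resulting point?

Translation by (1, -5) (homogeneous matrix [[1, 0, 1], [0, 1, -5], [0, 0, 1]]):
x' = -5 + 1 = -4
y' = 0 + -5 = -5
Result: (-4, -5)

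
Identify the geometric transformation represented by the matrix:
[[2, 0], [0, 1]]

This matrix represents: non-uniform scaling by sx = 2, sy = 1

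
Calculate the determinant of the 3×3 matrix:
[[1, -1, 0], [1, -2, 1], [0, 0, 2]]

Expansion along first row:
det = 1·det([[-2,1],[0,2]]) - -1·det([[1,1],[0,2]]) + 0·det([[1,-2],[0,0]])
    = 1·(-2·2 - 1·0) - -1·(1·2 - 1·0) + 0·(1·0 - -2·0)
    = 1·-4 - -1·2 + 0·0
    = -4 + 2 + 0 = -2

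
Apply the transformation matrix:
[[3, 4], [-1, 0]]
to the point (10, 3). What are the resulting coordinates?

Matrix multiplication:
[[3, 4], [-1, 0]] × [10, 3]ᵀ
= [(3)(10) + (4)(3), (-1)(10) + (0)(3)]ᵀ
= [42, -10]ᵀ
Result: (42, -10)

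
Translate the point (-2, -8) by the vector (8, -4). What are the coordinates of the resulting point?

Translation by (8, -4) (homogeneous matrix [[1, 0, 8], [0, 1, -4], [0, 0, 1]]):
x' = -2 + 8 = 6
y' = -8 + -4 = -12
Result: (6, -12)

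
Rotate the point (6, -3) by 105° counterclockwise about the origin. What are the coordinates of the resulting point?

Rotation matrix for 105°: [[cos 105°, -sin 105°], [sin 105°, cos 105°]] ≈ [[-0.258819, -0.965926], [0.965926, -0.258819]]
[[-0.258819, -0.965926], [0.965926, -0.258819]] × [6, -3]ᵀ ≈ [1.3449, 6.5720]ᵀ
Result: (1.3449, 6.5720)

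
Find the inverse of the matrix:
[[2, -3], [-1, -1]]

For [[a,b],[c,d]], inverse = (1/det)·[[d,-b],[-c,a]]
det = (2)(-1) - (-3)(-1) = -2 - 3 = -5
Inverse = (1/-5)·[[-1, 3], [1, 2]]
= [[1/5, -3/5], [-1/5, -2/5]]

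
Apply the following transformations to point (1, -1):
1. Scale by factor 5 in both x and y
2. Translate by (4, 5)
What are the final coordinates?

Step 1: Scale (1, -1) by 5 → (5, -5)
Step 2: Translate by (4, 5) → (9, 0)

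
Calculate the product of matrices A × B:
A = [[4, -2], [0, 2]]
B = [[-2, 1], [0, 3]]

Matrix multiplication:
C[0][0] = 4×-2 + -2×0 = -8
C[0][1] = 4×1 + -2×3 = -2
C[1][0] = 0×-2 + 2×0 = 0
C[1][1] = 0×1 + 2×3 = 6
Result: [[-8, -2], [0, 6]]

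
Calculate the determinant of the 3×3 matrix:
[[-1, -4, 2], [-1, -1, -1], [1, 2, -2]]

Expansion along first row:
det = -1·det([[-1,-1],[2,-2]]) - -4·det([[-1,-1],[1,-2]]) + 2·det([[-1,-1],[1,2]])
    = -1·(-1·-2 - -1·2) - -4·(-1·-2 - -1·1) + 2·(-1·2 - -1·1)
    = -1·4 - -4·3 + 2·-1
    = -4 + 12 + -2 = 6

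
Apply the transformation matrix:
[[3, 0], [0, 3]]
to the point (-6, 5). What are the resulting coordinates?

Matrix multiplication:
[[3, 0], [0, 3]] × [-6, 5]ᵀ
= [(3)(-6) + (0)(5), (0)(-6) + (3)(5)]ᵀ
= [-18, 15]ᵀ
Result: (-18, 15)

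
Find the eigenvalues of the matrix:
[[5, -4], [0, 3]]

Characteristic equation: det(A - λI) = 0
λ² - (trace)λ + (det) = 0
trace = 5 + 3 = 8, det = (5)(3) - (-4)(0) = 15
λ² - (8)λ + (15) = 0
λ = (8 ± √((8)² - 4·(15))) / 2 = (8 ± √4) / 2
Solving: λ = 3, 5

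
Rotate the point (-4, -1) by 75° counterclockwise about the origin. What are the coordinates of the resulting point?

Rotation matrix for 75°: [[cos 75°, -sin 75°], [sin 75°, cos 75°]] ≈ [[0.258819, -0.965926], [0.965926, 0.258819]]
[[0.258819, -0.965926], [0.965926, 0.258819]] × [-4, -1]ᵀ ≈ [-0.0694, -4.1225]ᵀ
Result: (-0.0694, -4.1225)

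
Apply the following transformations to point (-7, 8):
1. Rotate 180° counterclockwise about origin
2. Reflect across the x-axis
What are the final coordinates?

Step 1: Rotate 180° → (7, -8)
Step 2: Reflect across x-axis → (7, 8)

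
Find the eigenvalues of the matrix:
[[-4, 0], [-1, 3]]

Characteristic equation: det(A - λI) = 0
λ² - (trace)λ + (det) = 0
trace = -4 + 3 = -1, det = (-4)(3) - (0)(-1) = -12
λ² - (-1)λ + (-12) = 0
λ = (-1 ± √((-1)² - 4·(-12))) / 2 = (-1 ± √49) / 2
Solving: λ = -4, 3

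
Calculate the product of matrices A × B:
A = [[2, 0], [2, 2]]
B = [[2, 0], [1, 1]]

Matrix multiplication:
C[0][0] = 2×2 + 0×1 = 4
C[0][1] = 2×0 + 0×1 = 0
C[1][0] = 2×2 + 2×1 = 6
C[1][1] = 2×0 + 2×1 = 2
Result: [[4, 0], [6, 2]]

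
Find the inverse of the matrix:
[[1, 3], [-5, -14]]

For [[a,b],[c,d]], inverse = (1/det)·[[d,-b],[-c,a]]
det = (1)(-14) - (3)(-5) = -14 - -15 = 1
Inverse = [[-14, -3], [5, 1]]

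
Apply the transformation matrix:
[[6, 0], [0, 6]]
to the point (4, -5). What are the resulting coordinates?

Matrix multiplication:
[[6, 0], [0, 6]] × [4, -5]ᵀ
= [(6)(4) + (0)(-5), (0)(4) + (6)(-5)]ᵀ
= [24, -30]ᵀ
Result: (24, -30)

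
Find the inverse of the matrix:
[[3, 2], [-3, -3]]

For [[a,b],[c,d]], inverse = (1/det)·[[d,-b],[-c,a]]
det = (3)(-3) - (2)(-3) = -9 - -6 = -3
Inverse = (1/-3)·[[-3, -2], [3, 3]]
= [[1, 2/3], [-1, -1]]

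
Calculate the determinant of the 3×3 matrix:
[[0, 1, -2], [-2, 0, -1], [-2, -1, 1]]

Expansion along first row:
det = 0·det([[0,-1],[-1,1]]) - 1·det([[-2,-1],[-2,1]]) + -2·det([[-2,0],[-2,-1]])
    = 0·(0·1 - -1·-1) - 1·(-2·1 - -1·-2) + -2·(-2·-1 - 0·-2)
    = 0·-1 - 1·-4 + -2·2
    = 0 + 4 + -4 = 0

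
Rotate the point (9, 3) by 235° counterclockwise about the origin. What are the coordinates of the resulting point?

Rotation matrix for 235°: [[cos 235°, -sin 235°], [sin 235°, cos 235°]] ≈ [[-0.573576, 0.819152], [-0.819152, -0.573576]]
[[-0.573576, 0.819152], [-0.819152, -0.573576]] × [9, 3]ᵀ ≈ [-2.7047, -9.0931]ᵀ
Result: (-2.7047, -9.0931)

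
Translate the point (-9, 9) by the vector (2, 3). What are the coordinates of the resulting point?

Translation by (2, 3) (homogeneous matrix [[1, 0, 2], [0, 1, 3], [0, 0, 1]]):
x' = -9 + 2 = -7
y' = 9 + 3 = 12
Result: (-7, 12)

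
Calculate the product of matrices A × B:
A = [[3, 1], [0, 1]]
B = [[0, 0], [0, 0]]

Matrix multiplication:
C[0][0] = 3×0 + 1×0 = 0
C[0][1] = 3×0 + 1×0 = 0
C[1][0] = 0×0 + 1×0 = 0
C[1][1] = 0×0 + 1×0 = 0
Result: [[0, 0], [0, 0]]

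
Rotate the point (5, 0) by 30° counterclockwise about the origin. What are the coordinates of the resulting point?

Rotation matrix for 30°: [[cos 30°, -sin 30°], [sin 30°, cos 30°]] ≈ [[0.866025, -0.500000], [0.500000, 0.866025]]
[[0.866025, -0.500000], [0.500000, 0.866025]] × [5, 0]ᵀ ≈ [4.3301, 2.5000]ᵀ
Result: (4.3301, 2.5000)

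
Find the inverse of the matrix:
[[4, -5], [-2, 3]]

For [[a,b],[c,d]], inverse = (1/det)·[[d,-b],[-c,a]]
det = (4)(3) - (-5)(-2) = 12 - 10 = 2
Inverse = (1/2)·[[3, 5], [2, 4]]
= [[3/2, 5/2], [1, 2]]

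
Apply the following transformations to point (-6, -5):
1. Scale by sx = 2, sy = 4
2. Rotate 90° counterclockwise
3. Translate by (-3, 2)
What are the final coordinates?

Step 1: Scale → (-12, -20)
Step 2: Rotate 90° → (20, -12)
Step 3: Translate → (17, -10)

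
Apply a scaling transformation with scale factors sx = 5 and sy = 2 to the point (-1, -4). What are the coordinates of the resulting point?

Scaling matrix:
[[5, 0], [0, 2]]
Result: (-1 × 5, -4 × 2) = (-5, -8)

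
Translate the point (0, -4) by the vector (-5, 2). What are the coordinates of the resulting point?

Translation by (-5, 2) (homogeneous matrix [[1, 0, -5], [0, 1, 2], [0, 0, 1]]):
x' = 0 + -5 = -5
y' = -4 + 2 = -2
Result: (-5, -2)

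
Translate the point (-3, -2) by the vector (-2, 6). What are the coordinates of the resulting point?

Translation by (-2, 6) (homogeneous matrix [[1, 0, -2], [0, 1, 6], [0, 0, 1]]):
x' = -3 + -2 = -5
y' = -2 + 6 = 4
Result: (-5, 4)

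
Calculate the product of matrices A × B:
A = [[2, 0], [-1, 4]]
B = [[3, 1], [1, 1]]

Matrix multiplication:
C[0][0] = 2×3 + 0×1 = 6
C[0][1] = 2×1 + 0×1 = 2
C[1][0] = -1×3 + 4×1 = 1
C[1][1] = -1×1 + 4×1 = 3
Result: [[6, 2], [1, 3]]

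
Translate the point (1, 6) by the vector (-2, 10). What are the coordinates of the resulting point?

Translation by (-2, 10) (homogeneous matrix [[1, 0, -2], [0, 1, 10], [0, 0, 1]]):
x' = 1 + -2 = -1
y' = 6 + 10 = 16
Result: (-1, 16)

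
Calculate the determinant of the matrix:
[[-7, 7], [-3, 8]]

For a 2×2 matrix [[a, b], [c, d]], det = ad - bc
det = (-7)(8) - (7)(-3) = -56 - -21 = -35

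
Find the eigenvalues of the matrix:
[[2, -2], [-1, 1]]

Characteristic equation: det(A - λI) = 0
λ² - (trace)λ + (det) = 0
trace = 2 + 1 = 3, det = (2)(1) - (-2)(-1) = 0
λ² - (3)λ + (0) = 0
λ = (3 ± √((3)² - 4·(0))) / 2 = (3 ± √9) / 2
Solving: λ = 0, 3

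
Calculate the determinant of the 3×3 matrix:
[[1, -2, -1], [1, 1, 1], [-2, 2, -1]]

Expansion along first row:
det = 1·det([[1,1],[2,-1]]) - -2·det([[1,1],[-2,-1]]) + -1·det([[1,1],[-2,2]])
    = 1·(1·-1 - 1·2) - -2·(1·-1 - 1·-2) + -1·(1·2 - 1·-2)
    = 1·-3 - -2·1 + -1·4
    = -3 + 2 + -4 = -5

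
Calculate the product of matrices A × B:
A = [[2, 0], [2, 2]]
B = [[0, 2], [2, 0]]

Matrix multiplication:
C[0][0] = 2×0 + 0×2 = 0
C[0][1] = 2×2 + 0×0 = 4
C[1][0] = 2×0 + 2×2 = 4
C[1][1] = 2×2 + 2×0 = 4
Result: [[0, 4], [4, 4]]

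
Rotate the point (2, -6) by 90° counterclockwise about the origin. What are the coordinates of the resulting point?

Rotation matrix for 90°: [[cos 90°, -sin 90°], [sin 90°, cos 90°]] = [[0, -1], [1, 0]]
[[0, -1], [1, 0]] × [2, -6]ᵀ = [6, 2]ᵀ
Result: (6, 2)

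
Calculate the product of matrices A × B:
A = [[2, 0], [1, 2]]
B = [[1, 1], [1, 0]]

Matrix multiplication:
C[0][0] = 2×1 + 0×1 = 2
C[0][1] = 2×1 + 0×0 = 2
C[1][0] = 1×1 + 2×1 = 3
C[1][1] = 1×1 + 2×0 = 1
Result: [[2, 2], [3, 1]]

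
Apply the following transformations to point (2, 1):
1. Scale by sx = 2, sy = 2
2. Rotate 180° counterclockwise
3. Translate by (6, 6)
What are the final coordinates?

Step 1: Scale → (4, 2)
Step 2: Rotate 180° → (-4, -2)
Step 3: Translate → (2, 4)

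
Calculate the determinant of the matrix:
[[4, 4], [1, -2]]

For a 2×2 matrix [[a, b], [c, d]], det = ad - bc
det = (4)(-2) - (4)(1) = -8 - 4 = -12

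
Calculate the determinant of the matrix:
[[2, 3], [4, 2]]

For a 2×2 matrix [[a, b], [c, d]], det = ad - bc
det = (2)(2) - (3)(4) = 4 - 12 = -8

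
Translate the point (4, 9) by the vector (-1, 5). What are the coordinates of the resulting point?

Translation by (-1, 5) (homogeneous matrix [[1, 0, -1], [0, 1, 5], [0, 0, 1]]):
x' = 4 + -1 = 3
y' = 9 + 5 = 14
Result: (3, 14)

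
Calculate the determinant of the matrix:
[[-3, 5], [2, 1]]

For a 2×2 matrix [[a, b], [c, d]], det = ad - bc
det = (-3)(1) - (5)(2) = -3 - 10 = -13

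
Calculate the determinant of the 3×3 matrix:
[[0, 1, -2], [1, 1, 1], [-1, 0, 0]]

Expansion along first row:
det = 0·det([[1,1],[0,0]]) - 1·det([[1,1],[-1,0]]) + -2·det([[1,1],[-1,0]])
    = 0·(1·0 - 1·0) - 1·(1·0 - 1·-1) + -2·(1·0 - 1·-1)
    = 0·0 - 1·1 + -2·1
    = 0 + -1 + -2 = -3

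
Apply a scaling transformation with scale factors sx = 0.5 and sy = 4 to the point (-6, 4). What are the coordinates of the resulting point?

Scaling matrix:
[[0.50, 0], [0, 4]]
Result: (-6 × 0.5, 4 × 4) = (-3, 16)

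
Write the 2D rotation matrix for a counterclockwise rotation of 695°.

Rotation matrix formula: [[cos θ, -sin θ], [sin θ, cos θ]]
For θ = 695°:
cos(695°) = 0.9063
sin(695°) = -0.4226
Result: [[0.9063, 0.4226], [-0.4226, 0.9063]]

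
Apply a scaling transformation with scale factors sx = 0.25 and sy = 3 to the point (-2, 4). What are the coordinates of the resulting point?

Scaling matrix:
[[0.25, 0], [0, 3]]
Result: (-2 × 0.25, 4 × 3) = (-0.5, 12)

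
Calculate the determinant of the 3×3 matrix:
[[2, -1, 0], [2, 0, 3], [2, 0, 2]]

Expansion along first row:
det = 2·det([[0,3],[0,2]]) - -1·det([[2,3],[2,2]]) + 0·det([[2,0],[2,0]])
    = 2·(0·2 - 3·0) - -1·(2·2 - 3·2) + 0·(2·0 - 0·2)
    = 2·0 - -1·-2 + 0·0
    = 0 + -2 + 0 = -2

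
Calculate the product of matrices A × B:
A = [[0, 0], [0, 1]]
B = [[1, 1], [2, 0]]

Matrix multiplication:
C[0][0] = 0×1 + 0×2 = 0
C[0][1] = 0×1 + 0×0 = 0
C[1][0] = 0×1 + 1×2 = 2
C[1][1] = 0×1 + 1×0 = 0
Result: [[0, 0], [2, 0]]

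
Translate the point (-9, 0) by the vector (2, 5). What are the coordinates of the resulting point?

Translation by (2, 5) (homogeneous matrix [[1, 0, 2], [0, 1, 5], [0, 0, 1]]):
x' = -9 + 2 = -7
y' = 0 + 5 = 5
Result: (-7, 5)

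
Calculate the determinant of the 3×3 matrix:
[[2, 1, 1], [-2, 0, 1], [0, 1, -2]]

Expansion along first row:
det = 2·det([[0,1],[1,-2]]) - 1·det([[-2,1],[0,-2]]) + 1·det([[-2,0],[0,1]])
    = 2·(0·-2 - 1·1) - 1·(-2·-2 - 1·0) + 1·(-2·1 - 0·0)
    = 2·-1 - 1·4 + 1·-2
    = -2 + -4 + -2 = -8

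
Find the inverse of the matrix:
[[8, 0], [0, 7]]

For [[a,b],[c,d]], inverse = (1/det)·[[d,-b],[-c,a]]
det = (8)(7) - (0)(0) = 56 - 0 = 56
Inverse = (1/56)·[[7, 0], [0, 8]]
= [[1/8, 0], [0, 1/7]]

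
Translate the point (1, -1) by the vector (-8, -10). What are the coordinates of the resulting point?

Translation by (-8, -10) (homogeneous matrix [[1, 0, -8], [0, 1, -10], [0, 0, 1]]):
x' = 1 + -8 = -7
y' = -1 + -10 = -11
Result: (-7, -11)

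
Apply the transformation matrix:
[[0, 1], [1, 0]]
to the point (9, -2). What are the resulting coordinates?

Matrix multiplication:
[[0, 1], [1, 0]] × [9, -2]ᵀ
= [(0)(9) + (1)(-2), (1)(9) + (0)(-2)]ᵀ
= [-2, 9]ᵀ
Result: (-2, 9)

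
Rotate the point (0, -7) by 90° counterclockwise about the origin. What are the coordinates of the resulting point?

Rotation matrix for 90°: [[cos 90°, -sin 90°], [sin 90°, cos 90°]] = [[0, -1], [1, 0]]
[[0, -1], [1, 0]] × [0, -7]ᵀ = [7, 0]ᵀ
Result: (7, 0)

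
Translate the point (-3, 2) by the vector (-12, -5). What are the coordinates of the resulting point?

Translation by (-12, -5) (homogeneous matrix [[1, 0, -12], [0, 1, -5], [0, 0, 1]]):
x' = -3 + -12 = -15
y' = 2 + -5 = -3
Result: (-15, -3)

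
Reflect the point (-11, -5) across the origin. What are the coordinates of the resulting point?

Reflection across origin: (-11, -5) → (11, 5)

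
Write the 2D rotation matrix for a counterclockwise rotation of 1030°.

Rotation matrix formula: [[cos θ, -sin θ], [sin θ, cos θ]]
For θ = 1030°:
cos(1030°) = 0.6428
sin(1030°) = -0.7660
Result: [[0.6428, 0.7660], [-0.7660, 0.6428]]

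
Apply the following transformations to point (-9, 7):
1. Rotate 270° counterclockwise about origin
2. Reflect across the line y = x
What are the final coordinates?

Step 1: Rotate 270° → (7, 9)
Step 2: Reflect across line y = x → (9, 7)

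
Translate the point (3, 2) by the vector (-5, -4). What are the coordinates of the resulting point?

Translation by (-5, -4) (homogeneous matrix [[1, 0, -5], [0, 1, -4], [0, 0, 1]]):
x' = 3 + -5 = -2
y' = 2 + -4 = -2
Result: (-2, -2)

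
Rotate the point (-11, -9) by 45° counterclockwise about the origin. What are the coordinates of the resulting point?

Rotation matrix for 45°: [[cos 45°, -sin 45°], [sin 45°, cos 45°]] ≈ [[0.707107, -0.707107], [0.707107, 0.707107]]
[[0.707107, -0.707107], [0.707107, 0.707107]] × [-11, -9]ᵀ ≈ [-1.4142, -14.1421]ᵀ
Result: (-1.4142, -14.1421)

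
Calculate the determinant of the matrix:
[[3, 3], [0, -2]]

For a 2×2 matrix [[a, b], [c, d]], det = ad - bc
det = (3)(-2) - (3)(0) = -6 - 0 = -6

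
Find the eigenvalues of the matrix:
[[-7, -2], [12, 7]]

Characteristic equation: det(A - λI) = 0
λ² - (trace)λ + (det) = 0
trace = -7 + 7 = 0, det = (-7)(7) - (-2)(12) = -25
λ² - (0)λ + (-25) = 0
λ = (0 ± √((0)² - 4·(-25))) / 2 = (0 ± √100) / 2
Solving: λ = -5, 5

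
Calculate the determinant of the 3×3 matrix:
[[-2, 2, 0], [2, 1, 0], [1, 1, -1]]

Expansion along first row:
det = -2·det([[1,0],[1,-1]]) - 2·det([[2,0],[1,-1]]) + 0·det([[2,1],[1,1]])
    = -2·(1·-1 - 0·1) - 2·(2·-1 - 0·1) + 0·(2·1 - 1·1)
    = -2·-1 - 2·-2 + 0·1
    = 2 + 4 + 0 = 6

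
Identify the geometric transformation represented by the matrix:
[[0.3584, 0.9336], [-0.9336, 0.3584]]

This matrix represents: rotation by 291° counterclockwise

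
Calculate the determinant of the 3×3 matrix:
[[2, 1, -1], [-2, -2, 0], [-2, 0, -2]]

Expansion along first row:
det = 2·det([[-2,0],[0,-2]]) - 1·det([[-2,0],[-2,-2]]) + -1·det([[-2,-2],[-2,0]])
    = 2·(-2·-2 - 0·0) - 1·(-2·-2 - 0·-2) + -1·(-2·0 - -2·-2)
    = 2·4 - 1·4 + -1·-4
    = 8 + -4 + 4 = 8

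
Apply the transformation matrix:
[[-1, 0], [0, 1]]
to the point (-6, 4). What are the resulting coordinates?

Matrix multiplication:
[[-1, 0], [0, 1]] × [-6, 4]ᵀ
= [(-1)(-6) + (0)(4), (0)(-6) + (1)(4)]ᵀ
= [6, 4]ᵀ
Result: (6, 4)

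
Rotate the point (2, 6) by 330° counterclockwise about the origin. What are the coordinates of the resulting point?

Rotation matrix for 330°: [[cos 330°, -sin 330°], [sin 330°, cos 330°]] ≈ [[0.866025, 0.500000], [-0.500000, 0.866025]]
[[0.866025, 0.500000], [-0.500000, 0.866025]] × [2, 6]ᵀ ≈ [4.7321, 4.1962]ᵀ
Result: (4.7321, 4.1962)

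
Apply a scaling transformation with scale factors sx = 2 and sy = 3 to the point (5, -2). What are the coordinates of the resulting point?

Scaling matrix:
[[2, 0], [0, 3]]
Result: (5 × 2, -2 × 3) = (10, -6)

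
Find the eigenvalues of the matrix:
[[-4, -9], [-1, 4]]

Characteristic equation: det(A - λI) = 0
λ² - (trace)λ + (det) = 0
trace = -4 + 4 = 0, det = (-4)(4) - (-9)(-1) = -25
λ² - (0)λ + (-25) = 0
λ = (0 ± √((0)² - 4·(-25))) / 2 = (0 ± √100) / 2
Solving: λ = -5, 5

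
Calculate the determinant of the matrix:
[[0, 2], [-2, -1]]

For a 2×2 matrix [[a, b], [c, d]], det = ad - bc
det = (0)(-1) - (2)(-2) = 0 - -4 = 4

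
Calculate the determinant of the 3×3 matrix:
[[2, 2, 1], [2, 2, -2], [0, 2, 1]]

Expansion along first row:
det = 2·det([[2,-2],[2,1]]) - 2·det([[2,-2],[0,1]]) + 1·det([[2,2],[0,2]])
    = 2·(2·1 - -2·2) - 2·(2·1 - -2·0) + 1·(2·2 - 2·0)
    = 2·6 - 2·2 + 1·4
    = 12 + -4 + 4 = 12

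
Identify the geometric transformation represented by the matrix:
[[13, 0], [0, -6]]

This matrix represents: non-uniform scaling by sx = 13, sy = -6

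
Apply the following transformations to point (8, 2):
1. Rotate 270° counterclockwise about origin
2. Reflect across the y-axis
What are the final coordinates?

Step 1: Rotate 270° → (2, -8)
Step 2: Reflect across y-axis → (-2, -8)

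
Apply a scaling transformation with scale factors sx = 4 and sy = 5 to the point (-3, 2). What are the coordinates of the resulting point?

Scaling matrix:
[[4, 0], [0, 5]]
Result: (-3 × 4, 2 × 5) = (-12, 10)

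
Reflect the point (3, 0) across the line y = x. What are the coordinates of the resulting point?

Reflection across line y = x: (3, 0) → (0, 3)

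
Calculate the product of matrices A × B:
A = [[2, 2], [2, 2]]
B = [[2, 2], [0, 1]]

Matrix multiplication:
C[0][0] = 2×2 + 2×0 = 4
C[0][1] = 2×2 + 2×1 = 6
C[1][0] = 2×2 + 2×0 = 4
C[1][1] = 2×2 + 2×1 = 6
Result: [[4, 6], [4, 6]]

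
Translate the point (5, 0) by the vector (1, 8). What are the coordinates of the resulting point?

Translation by (1, 8) (homogeneous matrix [[1, 0, 1], [0, 1, 8], [0, 0, 1]]):
x' = 5 + 1 = 6
y' = 0 + 8 = 8
Result: (6, 8)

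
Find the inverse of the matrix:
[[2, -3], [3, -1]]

For [[a,b],[c,d]], inverse = (1/det)·[[d,-b],[-c,a]]
det = (2)(-1) - (-3)(3) = -2 - -9 = 7
Inverse = (1/7)·[[-1, 3], [-3, 2]]
= [[-1/7, 3/7], [-3/7, 2/7]]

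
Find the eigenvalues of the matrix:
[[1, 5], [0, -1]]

Characteristic equation: det(A - λI) = 0
λ² - (trace)λ + (det) = 0
trace = 1 + -1 = 0, det = (1)(-1) - (5)(0) = -1
λ² - (0)λ + (-1) = 0
λ = (0 ± √((0)² - 4·(-1))) / 2 = (0 ± √4) / 2
Solving: λ = -1, 1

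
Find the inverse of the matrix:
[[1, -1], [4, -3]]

For [[a,b],[c,d]], inverse = (1/det)·[[d,-b],[-c,a]]
det = (1)(-3) - (-1)(4) = -3 - -4 = 1
Inverse = [[-3, 1], [-4, 1]]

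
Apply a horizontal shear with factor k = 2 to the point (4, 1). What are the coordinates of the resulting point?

Shear matrix for horizontal shear with factor k = 2:
[[1, 2], [0, 1]]
Result: (4, 1) → (6, 1)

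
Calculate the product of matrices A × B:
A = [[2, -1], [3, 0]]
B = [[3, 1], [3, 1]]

Matrix multiplication:
C[0][0] = 2×3 + -1×3 = 3
C[0][1] = 2×1 + -1×1 = 1
C[1][0] = 3×3 + 0×3 = 9
C[1][1] = 3×1 + 0×1 = 3
Result: [[3, 1], [9, 3]]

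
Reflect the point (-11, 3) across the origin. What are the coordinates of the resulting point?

Reflection across origin: (-11, 3) → (11, -3)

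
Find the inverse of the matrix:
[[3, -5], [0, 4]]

For [[a,b],[c,d]], inverse = (1/det)·[[d,-b],[-c,a]]
det = (3)(4) - (-5)(0) = 12 - 0 = 12
Inverse = (1/12)·[[4, 5], [0, 3]]
= [[1/3, 5/12], [0, 1/4]]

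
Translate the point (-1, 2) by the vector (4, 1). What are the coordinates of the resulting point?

Translation by (4, 1) (homogeneous matrix [[1, 0, 4], [0, 1, 1], [0, 0, 1]]):
x' = -1 + 4 = 3
y' = 2 + 1 = 3
Result: (3, 3)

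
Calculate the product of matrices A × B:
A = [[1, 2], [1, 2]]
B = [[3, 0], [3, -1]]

Matrix multiplication:
C[0][0] = 1×3 + 2×3 = 9
C[0][1] = 1×0 + 2×-1 = -2
C[1][0] = 1×3 + 2×3 = 9
C[1][1] = 1×0 + 2×-1 = -2
Result: [[9, -2], [9, -2]]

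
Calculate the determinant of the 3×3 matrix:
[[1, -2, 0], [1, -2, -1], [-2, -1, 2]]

Expansion along first row:
det = 1·det([[-2,-1],[-1,2]]) - -2·det([[1,-1],[-2,2]]) + 0·det([[1,-2],[-2,-1]])
    = 1·(-2·2 - -1·-1) - -2·(1·2 - -1·-2) + 0·(1·-1 - -2·-2)
    = 1·-5 - -2·0 + 0·-5
    = -5 + 0 + 0 = -5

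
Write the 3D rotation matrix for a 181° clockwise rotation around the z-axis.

Rotation matrix for clockwise 181° around z-axis:
A clockwise rotation by 181° is a counterclockwise rotation by -181°.
cos(-181°) = -0.9998, sin(-181°) = 0.0175
Result: [[-0.9998, -0.0175, 0], [0.0175, -0.9998, 0], [0, 0, 1]]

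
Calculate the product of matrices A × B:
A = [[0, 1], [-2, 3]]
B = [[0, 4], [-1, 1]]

Matrix multiplication:
C[0][0] = 0×0 + 1×-1 = -1
C[0][1] = 0×4 + 1×1 = 1
C[1][0] = -2×0 + 3×-1 = -3
C[1][1] = -2×4 + 3×1 = -5
Result: [[-1, 1], [-3, -5]]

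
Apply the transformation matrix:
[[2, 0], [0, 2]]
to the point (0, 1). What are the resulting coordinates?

Matrix multiplication:
[[2, 0], [0, 2]] × [0, 1]ᵀ
= [(2)(0) + (0)(1), (0)(0) + (2)(1)]ᵀ
= [0, 2]ᵀ
Result: (0, 2)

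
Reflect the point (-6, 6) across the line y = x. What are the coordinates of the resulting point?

Reflection across line y = x: (-6, 6) → (6, -6)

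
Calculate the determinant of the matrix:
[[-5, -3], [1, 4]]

For a 2×2 matrix [[a, b], [c, d]], det = ad - bc
det = (-5)(4) - (-3)(1) = -20 - -3 = -17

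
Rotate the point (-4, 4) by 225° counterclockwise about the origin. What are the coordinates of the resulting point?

Rotation matrix for 225°: [[cos 225°, -sin 225°], [sin 225°, cos 225°]] ≈ [[-0.707107, 0.707107], [-0.707107, -0.707107]]
[[-0.707107, 0.707107], [-0.707107, -0.707107]] × [-4, 4]ᵀ ≈ [5.6569, 0]ᵀ
Result: (5.6569, 0)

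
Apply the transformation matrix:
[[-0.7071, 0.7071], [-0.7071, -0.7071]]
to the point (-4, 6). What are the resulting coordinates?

Matrix multiplication:
[[-0.7071, 0.7071], [-0.7071, -0.7071]] × [-4, 6]ᵀ
= [(-0.7071)(-4) + (0.7071)(6), (-0.7071)(-4) + (-0.7071)(6)]ᵀ
= [7.0710, -1.4142]ᵀ
Result: (7.0710, -1.4142)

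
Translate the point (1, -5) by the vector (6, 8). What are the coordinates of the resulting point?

Translation by (6, 8) (homogeneous matrix [[1, 0, 6], [0, 1, 8], [0, 0, 1]]):
x' = 1 + 6 = 7
y' = -5 + 8 = 3
Result: (7, 3)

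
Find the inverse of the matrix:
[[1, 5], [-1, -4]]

For [[a,b],[c,d]], inverse = (1/det)·[[d,-b],[-c,a]]
det = (1)(-4) - (5)(-1) = -4 - -5 = 1
Inverse = [[-4, -5], [1, 1]]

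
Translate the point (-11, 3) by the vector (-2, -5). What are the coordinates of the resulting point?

Translation by (-2, -5) (homogeneous matrix [[1, 0, -2], [0, 1, -5], [0, 0, 1]]):
x' = -11 + -2 = -13
y' = 3 + -5 = -2
Result: (-13, -2)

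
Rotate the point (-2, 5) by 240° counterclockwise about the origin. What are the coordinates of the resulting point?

Rotation matrix for 240°: [[cos 240°, -sin 240°], [sin 240°, cos 240°]] ≈ [[-0.500000, 0.866025], [-0.866025, -0.500000]]
[[-0.500000, 0.866025], [-0.866025, -0.500000]] × [-2, 5]ᵀ ≈ [5.3301, -0.7679]ᵀ
Result: (5.3301, -0.7679)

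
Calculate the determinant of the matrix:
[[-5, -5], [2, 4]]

For a 2×2 matrix [[a, b], [c, d]], det = ad - bc
det = (-5)(4) - (-5)(2) = -20 - -10 = -10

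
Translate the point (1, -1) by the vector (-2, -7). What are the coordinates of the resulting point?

Translation by (-2, -7) (homogeneous matrix [[1, 0, -2], [0, 1, -7], [0, 0, 1]]):
x' = 1 + -2 = -1
y' = -1 + -7 = -8
Result: (-1, -8)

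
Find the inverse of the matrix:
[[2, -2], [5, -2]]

For [[a,b],[c,d]], inverse = (1/det)·[[d,-b],[-c,a]]
det = (2)(-2) - (-2)(5) = -4 - -10 = 6
Inverse = (1/6)·[[-2, 2], [-5, 2]]
= [[-1/3, 1/3], [-5/6, 1/3]]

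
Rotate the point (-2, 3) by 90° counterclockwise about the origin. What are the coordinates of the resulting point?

Rotation matrix for 90°: [[cos 90°, -sin 90°], [sin 90°, cos 90°]] = [[0, -1], [1, 0]]
[[0, -1], [1, 0]] × [-2, 3]ᵀ = [-3, -2]ᵀ
Result: (-3, -2)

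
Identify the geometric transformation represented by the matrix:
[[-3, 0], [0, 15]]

This matrix represents: non-uniform scaling by sx = -3, sy = 15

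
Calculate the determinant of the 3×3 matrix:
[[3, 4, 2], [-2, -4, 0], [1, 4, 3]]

Expansion along first row:
det = 3·det([[-4,0],[4,3]]) - 4·det([[-2,0],[1,3]]) + 2·det([[-2,-4],[1,4]])
    = 3·(-4·3 - 0·4) - 4·(-2·3 - 0·1) + 2·(-2·4 - -4·1)
    = 3·-12 - 4·-6 + 2·-4
    = -36 + 24 + -8 = -20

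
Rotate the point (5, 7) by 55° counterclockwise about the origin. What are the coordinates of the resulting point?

Rotation matrix for 55°: [[cos 55°, -sin 55°], [sin 55°, cos 55°]] ≈ [[0.573576, -0.819152], [0.819152, 0.573576]]
[[0.573576, -0.819152], [0.819152, 0.573576]] × [5, 7]ᵀ ≈ [-2.8662, 8.1108]ᵀ
Result: (-2.8662, 8.1108)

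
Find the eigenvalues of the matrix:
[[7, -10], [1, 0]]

Characteristic equation: det(A - λI) = 0
λ² - (trace)λ + (det) = 0
trace = 7 + 0 = 7, det = (7)(0) - (-10)(1) = 10
λ² - (7)λ + (10) = 0
λ = (7 ± √((7)² - 4·(10))) / 2 = (7 ± √9) / 2
Solving: λ = 2, 5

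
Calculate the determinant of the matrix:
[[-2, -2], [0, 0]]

For a 2×2 matrix [[a, b], [c, d]], det = ad - bc
det = (-2)(0) - (-2)(0) = 0 - 0 = 0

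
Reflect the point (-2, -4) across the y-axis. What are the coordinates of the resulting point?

Reflection across y-axis: (-2, -4) → (2, -4)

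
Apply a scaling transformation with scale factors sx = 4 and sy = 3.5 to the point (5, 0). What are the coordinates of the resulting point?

Scaling matrix:
[[4, 0], [0, 3.50]]
Result: (5 × 4, 0 × 3.5) = (20, 0)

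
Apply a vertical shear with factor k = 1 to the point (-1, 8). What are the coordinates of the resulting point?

Shear matrix for vertical shear with factor k = 1:
[[1, 0], [1, 1]]
Result: (-1, 8) → (-1, 7)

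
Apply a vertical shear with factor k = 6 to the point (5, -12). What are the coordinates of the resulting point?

Shear matrix for vertical shear with factor k = 6:
[[1, 0], [6, 1]]
Result: (5, -12) → (5, 18)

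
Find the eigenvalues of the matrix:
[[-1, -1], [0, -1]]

Characteristic equation: det(A - λI) = 0
λ² - (trace)λ + (det) = 0
trace = -1 + -1 = -2, det = (-1)(-1) - (-1)(0) = 1
λ² - (-2)λ + (1) = 0
λ = (-2 ± √((-2)² - 4·(1))) / 2 = (-2 ± √0) / 2
Solving: λ = -1, -1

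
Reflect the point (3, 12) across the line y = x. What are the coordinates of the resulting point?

Reflection across line y = x: (3, 12) → (12, 3)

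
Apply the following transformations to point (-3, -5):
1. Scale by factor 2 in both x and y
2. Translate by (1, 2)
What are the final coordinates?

Step 1: Scale (-3, -5) by 2 → (-6, -10)
Step 2: Translate by (1, 2) → (-5, -8)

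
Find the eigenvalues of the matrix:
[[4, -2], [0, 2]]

Characteristic equation: det(A - λI) = 0
λ² - (trace)λ + (det) = 0
trace = 4 + 2 = 6, det = (4)(2) - (-2)(0) = 8
λ² - (6)λ + (8) = 0
λ = (6 ± √((6)² - 4·(8))) / 2 = (6 ± √4) / 2
Solving: λ = 2, 4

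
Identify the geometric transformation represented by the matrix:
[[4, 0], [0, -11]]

This matrix represents: non-uniform scaling by sx = 4, sy = -11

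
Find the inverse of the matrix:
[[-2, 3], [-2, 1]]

For [[a,b],[c,d]], inverse = (1/det)·[[d,-b],[-c,a]]
det = (-2)(1) - (3)(-2) = -2 - -6 = 4
Inverse = (1/4)·[[1, -3], [2, -2]]
= [[1/4, -3/4], [1/2, -1/2]]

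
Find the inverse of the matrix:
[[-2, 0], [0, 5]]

For [[a,b],[c,d]], inverse = (1/det)·[[d,-b],[-c,a]]
det = (-2)(5) - (0)(0) = -10 - 0 = -10
Inverse = (1/-10)·[[5, 0], [0, -2]]
= [[-1/2, 0], [0, 1/5]]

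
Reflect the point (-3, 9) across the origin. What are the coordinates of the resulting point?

Reflection across origin: (-3, 9) → (3, -9)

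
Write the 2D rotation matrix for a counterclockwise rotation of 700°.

Rotation matrix formula: [[cos θ, -sin θ], [sin θ, cos θ]]
For θ = 700°:
cos(700°) = 0.9397
sin(700°) = -0.3420
Result: [[0.9397, 0.3420], [-0.3420, 0.9397]]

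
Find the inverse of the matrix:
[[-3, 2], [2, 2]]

For [[a,b],[c,d]], inverse = (1/det)·[[d,-b],[-c,a]]
det = (-3)(2) - (2)(2) = -6 - 4 = -10
Inverse = (1/-10)·[[2, -2], [-2, -3]]
= [[-1/5, 1/5], [1/5, 3/10]]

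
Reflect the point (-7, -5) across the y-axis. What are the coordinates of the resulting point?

Reflection across y-axis: (-7, -5) → (7, -5)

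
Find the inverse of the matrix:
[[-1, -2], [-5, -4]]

For [[a,b],[c,d]], inverse = (1/det)·[[d,-b],[-c,a]]
det = (-1)(-4) - (-2)(-5) = 4 - 10 = -6
Inverse = (1/-6)·[[-4, 2], [5, -1]]
= [[2/3, -1/3], [-5/6, 1/6]]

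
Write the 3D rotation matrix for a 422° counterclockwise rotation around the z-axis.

Rotation matrix for counterclockwise 422° around z-axis:
cos(422°) = 0.4695, sin(422°) = 0.8829
Result: [[0.4695, -0.8829, 0], [0.8829, 0.4695, 0], [0, 0, 1]]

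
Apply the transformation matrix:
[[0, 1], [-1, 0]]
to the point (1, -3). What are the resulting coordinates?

Matrix multiplication:
[[0, 1], [-1, 0]] × [1, -3]ᵀ
= [(0)(1) + (1)(-3), (-1)(1) + (0)(-3)]ᵀ
= [-3, -1]ᵀ
Result: (-3, -1)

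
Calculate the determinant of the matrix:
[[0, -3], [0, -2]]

For a 2×2 matrix [[a, b], [c, d]], det = ad - bc
det = (0)(-2) - (-3)(0) = 0 - 0 = 0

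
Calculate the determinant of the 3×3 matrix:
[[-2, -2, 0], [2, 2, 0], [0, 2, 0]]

Expansion along first row:
det = -2·det([[2,0],[2,0]]) - -2·det([[2,0],[0,0]]) + 0·det([[2,2],[0,2]])
    = -2·(2·0 - 0·2) - -2·(2·0 - 0·0) + 0·(2·2 - 2·0)
    = -2·0 - -2·0 + 0·4
    = 0 + 0 + 0 = 0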